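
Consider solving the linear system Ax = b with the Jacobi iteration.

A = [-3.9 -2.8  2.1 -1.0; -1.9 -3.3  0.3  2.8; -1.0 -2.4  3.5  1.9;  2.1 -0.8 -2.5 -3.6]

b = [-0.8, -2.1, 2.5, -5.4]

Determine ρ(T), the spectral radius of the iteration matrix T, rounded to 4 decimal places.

1.2728

Diagonal D = diag(-3.9, -3.3, 3.5, -3.6); L, U strict lower/upper.
Jacobi: T = -D⁻¹(L+U), T[1,3] = -(2.8)/(-3.3) = +0.8485; T[1,1] = 0.
  T[0,:] = [+0.0000  -0.7179  +0.5385  -0.2564]
  T[1,:] = [-0.5758  +0.0000  +0.0909  +0.8485]
  T[2,:] = [+0.2857  +0.6857  +0.0000  -0.5429]
  T[3,:] = [+0.5833  -0.2222  -0.6944  +0.0000]
|λ(T)| sorted: 1.2728, 0.9169, 0.9169, 0.0940.
ρ(T) = max|λ| = 1.2728; 1.2728 > 1, so it fails to converge.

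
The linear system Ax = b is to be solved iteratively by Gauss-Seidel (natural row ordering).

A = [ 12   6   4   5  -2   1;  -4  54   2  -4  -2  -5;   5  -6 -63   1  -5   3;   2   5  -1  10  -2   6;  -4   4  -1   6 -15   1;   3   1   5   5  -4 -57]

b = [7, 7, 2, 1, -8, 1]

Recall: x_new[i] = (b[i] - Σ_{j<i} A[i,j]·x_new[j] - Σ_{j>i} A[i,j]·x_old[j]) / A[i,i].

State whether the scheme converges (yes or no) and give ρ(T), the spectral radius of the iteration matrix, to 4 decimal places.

yes, ρ = 0.2325

Let D = diag(12, 54, -63, 10, -15, -57); L, U the strict triangles.
GS T = -(D+L)⁻¹U: row 0 first, T[0,1] = -(6)/(12) = -0.5000; later rows by forward substitution.
  T[0,:] = [+0.0000 -0.5000 -0.3333 -0.4167 +0.1667 -0.0833]
  T[1,:] = [+0.0000 -0.0370 -0.0617 +0.0432 +0.0494 +0.0864]
  T[2,:] = [+0.0000 -0.0362 -0.0206 -0.0213 -0.0708 +0.0328]
  T[3,:] = [+0.0000 +0.1149 +0.0955 +0.0596 +0.1349 -0.6233]
  T[4,:] = [+0.0000 +0.1718 +0.1120 +0.1479 +0.0274 -0.1396]
  T[5,:] = [+0.0000 -0.0321 -0.0199 -0.0282 +0.0133 -0.0449]
|λ(T)| sorted: 0.2325, 0.1307, 0.1307, 0.0072, 0.0072, 0.0000.
spectral radius ρ = 0.2325; 0.2325 < 1 ⇒ converges.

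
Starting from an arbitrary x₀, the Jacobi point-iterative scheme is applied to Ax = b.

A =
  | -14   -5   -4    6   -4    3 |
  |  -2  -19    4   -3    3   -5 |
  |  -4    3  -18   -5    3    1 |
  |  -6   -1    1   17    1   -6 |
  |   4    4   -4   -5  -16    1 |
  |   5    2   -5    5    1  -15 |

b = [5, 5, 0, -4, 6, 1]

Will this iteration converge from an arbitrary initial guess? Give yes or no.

Write A = D+L+U with D = diag(-14, -19, -18, 17, -16, -15).
Jacobi: T = -D⁻¹(L+U), T[2,5] = -(1)/(-18) = +0.0556; T[2,2] = 0.
  T[0,:] = [+0.0000  -0.3571  -0.2857  +0.4286  -0.2857  +0.2143]
  T[1,:] = [-0.1053  +0.0000  +0.2105  -0.1579  +0.1579  -0.2632]
  T[2,:] = [-0.2222  +0.1667  +0.0000  -0.2778  +0.1667  +0.0556]
  T[3,:] = [+0.3529  +0.0588  -0.0588  +0.0000  -0.0588  +0.3529]
  T[4,:] = [+0.2500  +0.2500  -0.2500  -0.3125  +0.0000  +0.0625]
  T[5,:] = [+0.3333  +0.1333  -0.3333  +0.3333  +0.0667  +0.0000]
|eigenvalues of T|: 0.8543, 0.3780, 0.3080, 0.3080, 0.2173, 0.2173.
ρ(T) = max|λ| = 0.8543; 0.8543 < 1 ⇒ converges.

yes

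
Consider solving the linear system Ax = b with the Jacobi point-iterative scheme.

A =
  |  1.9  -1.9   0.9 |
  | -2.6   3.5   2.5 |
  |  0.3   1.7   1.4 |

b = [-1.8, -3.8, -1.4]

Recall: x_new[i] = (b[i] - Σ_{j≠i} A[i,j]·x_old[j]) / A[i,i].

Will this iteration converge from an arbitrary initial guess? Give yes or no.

no

Diagonal D = diag(1.9, 3.5, 1.4); L, U strict lower/upper.
T_J = -D⁻¹(L+U): T[1,0] = -(-2.6)/(3.5) = +0.7429; T[1,1] = 0.
  T[0,:] = [+0.0000, +1.0000, -0.4737]
  T[1,:] = [+0.7429, +0.0000, -0.7143]
  T[2,:] = [-0.2143, -1.2143, +0.0000]
|eigenvalues of T|: 1.4530, 1.0848, 0.3682.
ρ = 1.4530; 1.4530 > 1, so it fails to converge.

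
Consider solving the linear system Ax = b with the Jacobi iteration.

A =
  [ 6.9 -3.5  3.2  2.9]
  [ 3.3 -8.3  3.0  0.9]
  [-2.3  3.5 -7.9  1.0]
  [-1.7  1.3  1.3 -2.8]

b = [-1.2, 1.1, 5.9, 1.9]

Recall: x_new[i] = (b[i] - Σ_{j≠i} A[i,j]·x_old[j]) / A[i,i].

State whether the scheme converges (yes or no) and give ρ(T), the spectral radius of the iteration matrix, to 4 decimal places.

Diagonal D = diag(6.9, -8.3, -7.9, -2.8); L, U strict lower/upper.
T_J = -D⁻¹(L+U): T[3,2] = -(1.3)/(-2.8) = +0.4643; T[3,3] = 0.
  T[0,:] = [+0.0000 +0.5072 -0.4638 -0.4203]
  T[1,:] = [+0.3976 +0.0000 +0.3614 +0.1084]
  T[2,:] = [-0.2911 +0.4430 +0.0000 +0.1266]
  T[3,:] = [-0.6071 +0.4643 +0.4643 +0.0000]
moduli |λ_i(T)| = 0.9345, 0.7357, 0.4789, 0.2800.
ρ(T) = max|λ| = 0.9345; 0.9345 < 1: convergent.

yes, ρ = 0.9345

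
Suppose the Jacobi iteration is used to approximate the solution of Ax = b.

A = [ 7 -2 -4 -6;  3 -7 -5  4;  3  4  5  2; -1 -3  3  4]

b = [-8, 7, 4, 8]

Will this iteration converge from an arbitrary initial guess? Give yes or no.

no

A = D + L + U where D = diag(7, -7, 5, 4).
Jacobi T = -D⁻¹(L+U): T[0,1] = -(-2)/(7) = +0.2857; T[0,0] = 0.
  T[0,:] = [+0.0000  +0.2857  +0.5714  +0.8571]
  T[1,:] = [+0.4286  +0.0000  -0.7143  +0.5714]
  T[2,:] = [-0.6000  -0.8000  +0.0000  -0.4000]
  T[3,:] = [+0.2500  +0.7500  -0.7500  +0.0000]
|eigenvalues of T|: 1.4977, 0.7542, 0.6232, 0.6232.
spectral radius ρ = 1.4977; 1.4977 > 1: divergent.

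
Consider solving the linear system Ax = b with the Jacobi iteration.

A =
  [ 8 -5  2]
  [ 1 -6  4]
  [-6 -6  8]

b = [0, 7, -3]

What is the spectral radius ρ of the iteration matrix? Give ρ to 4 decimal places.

A = D + L + U where D = diag(8, -6, 8).
Jacobi: T = -D⁻¹(L+U), T[1,2] = -(4)/(-6) = +0.6667; T[1,1] = 0.
  T[0,:] = [+0.0000, +0.6250, -0.2500]
  T[1,:] = [+0.1667, +0.0000, +0.6667]
  T[2,:] = [+0.7500, +0.7500, +0.0000]
|λ(T)| sorted: 0.8620, 0.5712, 0.5712.
ρ = 0.8620; 0.8620 < 1, so it converges for any x₀.

0.8620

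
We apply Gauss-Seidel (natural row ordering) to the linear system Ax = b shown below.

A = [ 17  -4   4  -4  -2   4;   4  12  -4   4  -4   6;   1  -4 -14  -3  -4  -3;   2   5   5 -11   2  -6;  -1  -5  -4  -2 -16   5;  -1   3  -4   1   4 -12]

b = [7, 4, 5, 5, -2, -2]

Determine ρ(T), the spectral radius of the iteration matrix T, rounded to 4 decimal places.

Diagonal D = diag(17, 12, -14, -11, -16, -12); L, U strict lower/upper.
Gauss-Seidel: T = -(D+L)⁻¹U, row 0 first, T[0,3] = -(-4)/(17) = +0.2353; later rows by forward substitution.
  T[0,:] = [+0.0000  +0.2353  -0.2353  +0.2353  +0.1176  -0.2353]
  T[1,:] = [+0.0000  -0.0784  +0.4118  -0.4118  +0.2941  -0.4216]
  T[2,:] = [+0.0000  +0.0392  -0.1345  -0.0798  -0.3613  -0.1106]
  T[3,:] = [+0.0000  +0.0250  +0.0833  -0.1807  +0.1727  -0.8302]
  T[4,:] = [+0.0000  -0.0031  -0.0908  +0.1565  -0.0305  +0.5904]
  T[5,:] = [+0.0000  -0.0512  +0.1441  -0.0588  +0.1884  +0.0787]
|eigenvalues of T|: 0.6611, 0.2583, 0.0816, 0.0816, 0.0700, 0.0000.
ρ(T) = max|λ| = 0.6611; 0.6611 < 1, so it converges for any x₀.

0.6611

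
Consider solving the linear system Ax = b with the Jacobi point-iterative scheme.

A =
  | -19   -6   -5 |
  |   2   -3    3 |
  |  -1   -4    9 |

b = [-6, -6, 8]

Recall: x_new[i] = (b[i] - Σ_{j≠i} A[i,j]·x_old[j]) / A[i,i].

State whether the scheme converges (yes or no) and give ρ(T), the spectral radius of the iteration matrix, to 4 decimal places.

yes, ρ = 0.6217

A = D + L + U where D = diag(-19, -3, 9).
T_J = -D⁻¹(L+U): T[0,1] = -(-6)/(-19) = -0.3158; T[0,0] = 0.
  T[0,:] = [+0.0000, -0.3158, -0.2632]
  T[1,:] = [+0.6667, +0.0000, +1.0000]
  T[2,:] = [+0.1111, +0.4444, +0.0000]
moduli |λ_i(T)| = 0.6217, 0.4264, 0.4264.
spectral radius ρ = 0.6217; 0.6217 < 1 ⇒ converges.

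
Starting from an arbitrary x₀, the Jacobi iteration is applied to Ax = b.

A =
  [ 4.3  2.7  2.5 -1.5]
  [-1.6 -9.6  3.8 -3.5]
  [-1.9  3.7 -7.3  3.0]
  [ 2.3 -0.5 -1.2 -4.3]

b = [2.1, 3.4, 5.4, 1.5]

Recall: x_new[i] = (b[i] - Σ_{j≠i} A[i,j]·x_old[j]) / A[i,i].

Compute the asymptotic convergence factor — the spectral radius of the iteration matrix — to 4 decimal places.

0.8736

Write A = D+L+U with D = diag(4.3, -9.6, -7.3, -4.3).
Jacobi T = -D⁻¹(L+U): T[2,3] = -(3)/(-7.3) = +0.4110; T[2,2] = 0.
  T[0,:] = [+0.0000 -0.6279 -0.5814 +0.3488]
  T[1,:] = [-0.1667 +0.0000 +0.3958 -0.3646]
  T[2,:] = [-0.2603 +0.5068 +0.0000 +0.4110]
  T[3,:] = [+0.5349 -0.1163 -0.2791 +0.0000]
|λ(T)| sorted: 0.8736, 0.4630, 0.4630, 0.0247.
ρ(T) = max|λ| = 0.8736; 0.8736 < 1, so it converges for any x₀.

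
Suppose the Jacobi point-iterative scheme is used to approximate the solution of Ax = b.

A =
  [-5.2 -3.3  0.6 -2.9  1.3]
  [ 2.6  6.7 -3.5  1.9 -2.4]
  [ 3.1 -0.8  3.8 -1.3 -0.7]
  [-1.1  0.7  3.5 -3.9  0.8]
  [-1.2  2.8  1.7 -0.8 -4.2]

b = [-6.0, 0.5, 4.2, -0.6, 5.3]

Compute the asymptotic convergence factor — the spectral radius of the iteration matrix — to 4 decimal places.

1.1536

Let D = diag(-5.2, 6.7, 3.8, -3.9, -4.2); L, U the strict triangles.
Jacobi: T = -D⁻¹(L+U), T[2,4] = -(-0.7)/(3.8) = +0.1842; T[2,2] = 0.
  T[0,:] = [+0.0000  -0.6346  +0.1154  -0.5577  +0.2500]
  T[1,:] = [-0.3881  +0.0000  +0.5224  -0.2836  +0.3582]
  T[2,:] = [-0.8158  +0.2105  +0.0000  +0.3421  +0.1842]
  T[3,:] = [-0.2821  +0.1795  +0.8974  +0.0000  +0.2051]
  T[4,:] = [-0.2857  +0.6667  +0.4048  -0.1905  +0.0000]
moduli |λ_i(T)| = 1.1536, 0.7617, 0.7617, 0.2655, 0.2051.
ρ(T) = max|λ| = 1.1536; 1.1536 > 1, so it fails to converge.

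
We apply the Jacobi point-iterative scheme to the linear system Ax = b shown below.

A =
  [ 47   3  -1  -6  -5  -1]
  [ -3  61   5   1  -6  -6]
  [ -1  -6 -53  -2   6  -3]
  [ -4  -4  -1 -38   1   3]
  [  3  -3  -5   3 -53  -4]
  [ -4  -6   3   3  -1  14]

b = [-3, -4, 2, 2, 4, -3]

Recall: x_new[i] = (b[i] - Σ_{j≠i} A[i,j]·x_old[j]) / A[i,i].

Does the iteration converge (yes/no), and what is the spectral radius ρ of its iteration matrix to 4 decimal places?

yes, ρ = 0.2504

Diagonal D = diag(47, 61, -53, -38, -53, 14); L, U strict lower/upper.
Jacobi T = -D⁻¹(L+U): T[0,4] = -(-5)/(47) = +0.1064; T[0,0] = 0.
  T[0,:] = [+0.0000 -0.0638 +0.0213 +0.1277 +0.1064 +0.0213]
  T[1,:] = [+0.0492 +0.0000 -0.0820 -0.0164 +0.0984 +0.0984]
  T[2,:] = [-0.0189 -0.1132 +0.0000 -0.0377 +0.1132 -0.0566]
  T[3,:] = [-0.1053 -0.1053 -0.0263 +0.0000 +0.0263 +0.0789]
  T[4,:] = [+0.0566 -0.0566 -0.0943 +0.0566 +0.0000 -0.0755]
  T[5,:] = [+0.2857 +0.4286 -0.2143 -0.2143 +0.0714 +0.0000]
moduli |λ_i(T)| = 0.2504, 0.1802, 0.1802, 0.1564, 0.1564, 0.0683.
spectral radius ρ = 0.2504; 0.2504 < 1 ⇒ converges.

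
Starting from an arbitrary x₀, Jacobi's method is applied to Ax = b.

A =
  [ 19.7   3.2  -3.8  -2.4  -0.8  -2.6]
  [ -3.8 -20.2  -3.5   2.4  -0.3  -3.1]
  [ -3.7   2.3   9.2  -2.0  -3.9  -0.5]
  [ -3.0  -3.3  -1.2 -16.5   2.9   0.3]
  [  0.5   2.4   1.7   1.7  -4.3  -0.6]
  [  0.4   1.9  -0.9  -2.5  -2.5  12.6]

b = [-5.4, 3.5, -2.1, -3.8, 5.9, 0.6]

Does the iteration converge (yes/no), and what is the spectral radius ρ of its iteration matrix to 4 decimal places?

yes, ρ = 0.5290

Let D = diag(19.7, -20.2, 9.2, -16.5, -4.3, 12.6); L, U the strict triangles.
Jacobi T = -D⁻¹(L+U): T[3,2] = -(-1.2)/(-16.5) = -0.0727; T[3,3] = 0.
  T[0,:] = [+0.0000  -0.1624  +0.1929  +0.1218  +0.0406  +0.1320]
  T[1,:] = [-0.1881  +0.0000  -0.1733  +0.1188  -0.0149  -0.1535]
  T[2,:] = [+0.4022  -0.2500  +0.0000  +0.2174  +0.4239  +0.0543]
  T[3,:] = [-0.1818  -0.2000  -0.0727  +0.0000  +0.1758  +0.0182]
  T[4,:] = [+0.1163  +0.5581  +0.3953  +0.3953  +0.0000  -0.1395]
  T[5,:] = [-0.0317  -0.1508  +0.0714  +0.1984  +0.1984  +0.0000]
eigenvalue magnitudes: 0.5290, 0.4356, 0.4356, 0.2249, 0.2249, 0.0278.
ρ = 0.5290; 0.5290 < 1: convergent.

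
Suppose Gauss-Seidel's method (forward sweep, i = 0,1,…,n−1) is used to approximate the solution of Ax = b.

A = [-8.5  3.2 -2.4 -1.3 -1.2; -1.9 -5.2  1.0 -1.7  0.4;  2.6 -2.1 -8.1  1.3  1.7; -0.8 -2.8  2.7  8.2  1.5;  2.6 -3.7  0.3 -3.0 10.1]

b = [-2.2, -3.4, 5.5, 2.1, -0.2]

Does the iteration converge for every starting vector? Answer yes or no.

A = D + L + U where D = diag(-8.5, -5.2, -8.1, 8.2, 10.1).
Gauss-Seidel: T = -(D+L)⁻¹U, row 0 first, T[0,1] = -(3.2)/(-8.5) = +0.3765; later rows by forward substitution.
  T[0,:] = [+0.0000, +0.3765, -0.2824, -0.1529, -0.1412]
  T[1,:] = [+0.0000, -0.1376, +0.2955, -0.2710, +0.1285]
  T[2,:] = [+0.0000, +0.1565, -0.1672, +0.1817, +0.1312]
  T[3,:] = [+0.0000, -0.0618, +0.1284, -0.1673, -0.1960]
  T[4,:] = [+0.0000, -0.1703, +0.2240, -0.1150, +0.0213]
eigenvalue magnitudes: 0.5769, 0.1279, 0.1279, 0.0580, 0.0000.
ρ(T) = max|λ| = 0.5769; 0.5769 < 1, so it converges for any x₀.

yes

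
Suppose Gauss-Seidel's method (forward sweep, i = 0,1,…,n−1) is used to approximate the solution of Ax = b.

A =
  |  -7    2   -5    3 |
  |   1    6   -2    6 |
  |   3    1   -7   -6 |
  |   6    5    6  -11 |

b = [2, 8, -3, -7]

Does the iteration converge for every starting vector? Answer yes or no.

Diagonal D = diag(-7, 6, -7, -11); L, U strict lower/upper.
T_GS = -(D+L)⁻¹U: row 0 first, T[0,1] = -(2)/(-7) = +0.2857; later rows by forward substitution.
  T[0,:] = [+0.0000 +0.2857 -0.7143 +0.4286]
  T[1,:] = [+0.0000 -0.0476 +0.4524 -1.0714]
  T[2,:] = [+0.0000 +0.1156 -0.2415 -0.8265]
  T[3,:] = [+0.0000 +0.1973 -0.3157 -0.7041]
moduli |λ_i(T)| = 0.9228, 0.2197, 0.2197, 0.0000.
spectral radius ρ = 0.9228; 0.9228 < 1, so it converges for any x₀.

yes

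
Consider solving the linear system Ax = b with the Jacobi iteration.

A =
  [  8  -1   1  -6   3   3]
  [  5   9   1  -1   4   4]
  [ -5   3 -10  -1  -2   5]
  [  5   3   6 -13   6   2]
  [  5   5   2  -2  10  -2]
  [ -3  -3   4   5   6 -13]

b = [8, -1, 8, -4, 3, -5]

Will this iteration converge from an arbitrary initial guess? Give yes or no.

Write A = D+L+U with D = diag(8, 9, -10, -13, 10, -13).
Jacobi T = -D⁻¹(L+U): T[3,5] = -(2)/(-13) = +0.1538; T[3,3] = 0.
  T[0,:] = [+0.0000, +0.1250, -0.1250, +0.7500, -0.3750, -0.3750]
  T[1,:] = [-0.5556, +0.0000, -0.1111, +0.1111, -0.4444, -0.4444]
  T[2,:] = [-0.5000, +0.3000, +0.0000, -0.1000, -0.2000, +0.5000]
  T[3,:] = [+0.3846, +0.2308, +0.4615, +0.0000, +0.4615, +0.1538]
  T[4,:] = [-0.5000, -0.5000, -0.2000, +0.2000, +0.0000, +0.2000]
  T[5,:] = [-0.2308, -0.2308, +0.3077, +0.3846, +0.4615, +0.0000]
|roots of det(T-λI)|: 1.1663, 0.9177, 0.5745, 0.5745, 0.5184, 0.0766.
ρ = 1.1663; 1.1663 > 1, so it fails to converge.

no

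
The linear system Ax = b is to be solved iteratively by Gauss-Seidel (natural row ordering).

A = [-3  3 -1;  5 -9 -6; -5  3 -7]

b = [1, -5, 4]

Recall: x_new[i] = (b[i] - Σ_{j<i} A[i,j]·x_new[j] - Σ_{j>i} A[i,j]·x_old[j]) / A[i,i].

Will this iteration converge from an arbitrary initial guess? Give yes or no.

yes

Let D = diag(-3, -9, -7); L, U the strict triangles.
GS T = -(D+L)⁻¹U: row 0 first, T[0,2] = -(-1)/(-3) = -0.3333; later rows by forward substitution.
  T[0,:] = [+0.0000 +1.0000 -0.3333]
  T[1,:] = [+0.0000 +0.5556 -0.8519]
  T[2,:] = [+0.0000 -0.4762 -0.1270]
|λ(T)| sorted: 0.9369, 0.5083, 0.0000.
ρ = 0.9369; 0.9369 < 1, so it converges for any x₀.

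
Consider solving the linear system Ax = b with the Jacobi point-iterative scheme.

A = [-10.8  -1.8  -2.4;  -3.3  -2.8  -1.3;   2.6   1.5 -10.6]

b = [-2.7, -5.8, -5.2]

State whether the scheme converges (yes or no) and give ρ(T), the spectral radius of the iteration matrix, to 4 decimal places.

Diagonal D = diag(-10.8, -2.8, -10.6); L, U strict lower/upper.
T_J = -D⁻¹(L+U): T[0,1] = -(-1.8)/(-10.8) = -0.1667; T[0,0] = 0.
  T[0,:] = [+0.0000, -0.1667, -0.2222]
  T[1,:] = [-1.1786, +0.0000, -0.4643]
  T[2,:] = [+0.2453, +0.1415, +0.0000]
eigenvalue magnitudes: 0.4485, 0.3535, 0.3535.
ρ(T) = max|λ| = 0.4485; 0.4485 < 1: convergent.

yes, ρ = 0.4485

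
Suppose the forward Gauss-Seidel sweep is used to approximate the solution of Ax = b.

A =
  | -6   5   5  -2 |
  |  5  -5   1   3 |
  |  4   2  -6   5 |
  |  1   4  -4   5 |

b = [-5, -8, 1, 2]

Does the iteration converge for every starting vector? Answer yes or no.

Let D = diag(-6, -5, -6, 5); L, U the strict triangles.
GS T = -(D+L)⁻¹U: row 0 first, T[0,1] = -(5)/(-6) = +0.8333; later rows by forward substitution.
  T[0,:] = [+0.0000, +0.8333, +0.8333, -0.3333]
  T[1,:] = [+0.0000, +0.8333, +1.0333, +0.2667]
  T[2,:] = [+0.0000, +0.8333, +0.9000, +0.7000]
  T[3,:] = [+0.0000, -0.1667, -0.2733, +0.4133]
|roots of det(T-λI)|: 1.6153, 0.5620, 0.0306, 0.0000.
ρ(T) = max|λ| = 1.6153; 1.6153 > 1, so it fails to converge.

no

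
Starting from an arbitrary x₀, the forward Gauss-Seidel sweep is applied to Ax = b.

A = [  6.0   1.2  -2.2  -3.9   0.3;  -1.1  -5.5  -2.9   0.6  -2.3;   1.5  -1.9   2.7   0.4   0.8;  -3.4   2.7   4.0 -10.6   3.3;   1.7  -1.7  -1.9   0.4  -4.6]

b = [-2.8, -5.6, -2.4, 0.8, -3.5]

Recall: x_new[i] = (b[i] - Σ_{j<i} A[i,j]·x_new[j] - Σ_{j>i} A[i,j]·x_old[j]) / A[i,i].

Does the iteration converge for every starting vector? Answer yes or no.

yes

Write A = D+L+U with D = diag(6, -5.5, 2.7, -10.6, -4.6).
T_GS = -(D+L)⁻¹U: row 0 first, T[0,1] = -(1.2)/(6) = -0.2000; later rows by forward substitution.
  T[0,:] = [+0.0000  -0.2000  +0.3667  +0.6500  -0.0500]
  T[1,:] = [+0.0000  +0.0400  -0.6006  -0.0209  -0.4082]
  T[2,:] = [+0.0000  +0.1393  -0.6264  -0.5240  -0.5558]
  T[3,:] = [+0.0000  +0.1269  -0.5070  -0.4115  +0.0137]
  T[4,:] = [+0.0000  -0.1352  +0.5721  +0.4286  +0.3631]
|λ(T)| sorted: 0.7593, 0.1944, 0.1944, 0.0626, 0.0000.
spectral radius ρ = 0.7593; 0.7593 < 1, so it converges for any x₀.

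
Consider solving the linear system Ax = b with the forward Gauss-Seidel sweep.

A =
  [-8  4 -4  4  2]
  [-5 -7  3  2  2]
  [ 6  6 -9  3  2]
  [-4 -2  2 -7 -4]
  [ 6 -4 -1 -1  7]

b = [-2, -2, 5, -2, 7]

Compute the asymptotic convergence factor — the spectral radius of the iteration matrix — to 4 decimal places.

Split A = D + L + U, D = diag(-8, -7, -9, -7, 7).
T_GS = -(D+L)⁻¹U: row 0 first, T[0,2] = -(-4)/(-8) = -0.5000; later rows by forward substitution.
  T[0,:] = [+0.0000  +0.5000  -0.5000  +0.5000  +0.2500]
  T[1,:] = [+0.0000  -0.3571  +0.7857  -0.0714  +0.1071]
  T[2,:] = [+0.0000  +0.0952  +0.1905  +0.6190  +0.4603]
  T[3,:] = [+0.0000  -0.1565  +0.1156  -0.0884  -0.6134]
  T[4,:] = [+0.0000  -0.6414  +0.9213  -0.3936  -0.1749]
|λ(T)| sorted: 1.2780, 0.4856, 0.4856, 0.1161, 0.0000.
spectral radius ρ = 1.2780; 1.2780 > 1, so it fails to converge.

1.2780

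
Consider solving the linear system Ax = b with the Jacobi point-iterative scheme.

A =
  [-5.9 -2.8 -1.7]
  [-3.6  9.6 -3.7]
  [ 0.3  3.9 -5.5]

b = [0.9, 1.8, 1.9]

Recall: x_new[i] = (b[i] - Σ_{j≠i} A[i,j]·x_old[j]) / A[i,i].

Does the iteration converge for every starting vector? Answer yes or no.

yes

Let D = diag(-5.9, 9.6, -5.5); L, U the strict triangles.
Jacobi: T = -D⁻¹(L+U), T[2,0] = -(0.3)/(-5.5) = +0.0545; T[2,2] = 0.
  T[0,:] = [+0.0000, -0.4746, -0.2881]
  T[1,:] = [+0.3750, +0.0000, +0.3854]
  T[2,:] = [+0.0545, +0.7091, +0.0000]
|eigenvalues of T|: 0.5021, 0.4153, 0.4153.
spectral radius ρ = 0.5021; 0.5021 < 1, so it converges for any x₀.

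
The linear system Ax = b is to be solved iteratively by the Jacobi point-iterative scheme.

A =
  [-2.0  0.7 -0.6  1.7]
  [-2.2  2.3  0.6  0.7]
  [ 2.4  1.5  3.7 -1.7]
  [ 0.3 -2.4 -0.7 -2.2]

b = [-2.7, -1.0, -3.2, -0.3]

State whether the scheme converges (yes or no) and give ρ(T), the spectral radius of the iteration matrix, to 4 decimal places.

no, ρ = 1.1697

Split A = D + L + U, D = diag(-2, 2.3, 3.7, -2.2).
Jacobi: T = -D⁻¹(L+U), T[0,3] = -(1.7)/(-2) = +0.8500; T[0,0] = 0.
  T[0,:] = [+0.0000 +0.3500 -0.3000 +0.8500]
  T[1,:] = [+0.9565 +0.0000 -0.2609 -0.3043]
  T[2,:] = [-0.6486 -0.4054 +0.0000 +0.4595]
  T[3,:] = [+0.1364 -1.0909 -0.3182 +0.0000]
|λ(T)| sorted: 1.1697, 0.5895, 0.5895, 0.0766.
spectral radius ρ = 1.1697; 1.1697 > 1, so it fails to converge.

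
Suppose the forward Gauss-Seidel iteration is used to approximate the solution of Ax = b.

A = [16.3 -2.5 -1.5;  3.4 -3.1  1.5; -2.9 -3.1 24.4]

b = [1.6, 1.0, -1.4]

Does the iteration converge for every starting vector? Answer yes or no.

yes

Diagonal D = diag(16.3, -3.1, 24.4); L, U strict lower/upper.
GS T = -(D+L)⁻¹U: row 0 first, T[0,1] = -(-2.5)/(16.3) = +0.1534; later rows by forward substitution.
  T[0,:] = [+0.0000, +0.1534, +0.0920]
  T[1,:] = [+0.0000, +0.1682, +0.5848]
  T[2,:] = [+0.0000, +0.0396, +0.0852]
|eigenvalues of T|: 0.2845, 0.0310, 0.0000.
ρ = 0.2845; 0.2845 < 1 ⇒ converges.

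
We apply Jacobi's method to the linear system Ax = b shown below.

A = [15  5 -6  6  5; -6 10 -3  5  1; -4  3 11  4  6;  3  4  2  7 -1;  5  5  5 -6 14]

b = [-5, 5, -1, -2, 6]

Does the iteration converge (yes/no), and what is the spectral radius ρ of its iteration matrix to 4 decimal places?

no, ρ = 1.1933

Write A = D+L+U with D = diag(15, 10, 11, 7, 14).
T_J = -D⁻¹(L+U): T[4,1] = -(5)/(14) = -0.3571; T[4,4] = 0.
  T[0,:] = [+0.0000, -0.3333, +0.4000, -0.4000, -0.3333]
  T[1,:] = [+0.6000, +0.0000, +0.3000, -0.5000, -0.1000]
  T[2,:] = [+0.3636, -0.2727, +0.0000, -0.3636, -0.5455]
  T[3,:] = [-0.4286, -0.5714, -0.2857, +0.0000, +0.1429]
  T[4,:] = [-0.3571, -0.3571, -0.3571, +0.4286, +0.0000]
|eigenvalues of T|: 1.1933, 0.4412, 0.4412, 0.3433, 0.3433.
ρ(T) = max|λ| = 1.1933; 1.1933 > 1, so it fails to converge.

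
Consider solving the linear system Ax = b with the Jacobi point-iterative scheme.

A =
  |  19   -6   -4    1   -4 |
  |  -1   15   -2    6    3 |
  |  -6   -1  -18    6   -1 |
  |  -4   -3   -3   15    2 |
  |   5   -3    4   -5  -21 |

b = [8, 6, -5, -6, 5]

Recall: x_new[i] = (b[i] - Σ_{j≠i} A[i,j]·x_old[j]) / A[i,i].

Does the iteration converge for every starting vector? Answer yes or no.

Diagonal D = diag(19, 15, -18, 15, -21); L, U strict lower/upper.
Jacobi T = -D⁻¹(L+U): T[3,4] = -(2)/(15) = -0.1333; T[3,3] = 0.
  T[0,:] = [+0.0000, +0.3158, +0.2105, -0.0526, +0.2105]
  T[1,:] = [+0.0667, +0.0000, +0.1333, -0.4000, -0.2000]
  T[2,:] = [-0.3333, -0.0556, +0.0000, +0.3333, -0.0556]
  T[3,:] = [+0.2667, +0.2000, +0.2000, +0.0000, -0.1333]
  T[4,:] = [+0.2381, -0.1429, +0.1905, -0.2381, +0.0000]
moduli |λ_i(T)| = 0.5229, 0.3951, 0.3951, 0.2626, 0.2626.
spectral radius ρ = 0.5229; 0.5229 < 1, so it converges for any x₀.

yes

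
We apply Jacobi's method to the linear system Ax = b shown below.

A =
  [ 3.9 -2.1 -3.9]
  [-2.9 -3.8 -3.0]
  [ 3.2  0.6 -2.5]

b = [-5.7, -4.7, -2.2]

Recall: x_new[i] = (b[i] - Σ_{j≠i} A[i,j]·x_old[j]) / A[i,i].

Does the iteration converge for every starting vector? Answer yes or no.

no

Let D = diag(3.9, -3.8, -2.5); L, U the strict triangles.
T_J = -D⁻¹(L+U): T[2,1] = -(0.6)/(-2.5) = +0.2400; T[2,2] = 0.
  T[0,:] = [+0.0000  +0.5385  +1.0000]
  T[1,:] = [-0.7632  +0.0000  -0.7895]
  T[2,:] = [+1.2800  +0.2400  +0.0000]
|roots of det(T-λI)|: 1.1463, 0.7965, 0.7965.
ρ = 1.1463; 1.1463 > 1 ⇒ diverges.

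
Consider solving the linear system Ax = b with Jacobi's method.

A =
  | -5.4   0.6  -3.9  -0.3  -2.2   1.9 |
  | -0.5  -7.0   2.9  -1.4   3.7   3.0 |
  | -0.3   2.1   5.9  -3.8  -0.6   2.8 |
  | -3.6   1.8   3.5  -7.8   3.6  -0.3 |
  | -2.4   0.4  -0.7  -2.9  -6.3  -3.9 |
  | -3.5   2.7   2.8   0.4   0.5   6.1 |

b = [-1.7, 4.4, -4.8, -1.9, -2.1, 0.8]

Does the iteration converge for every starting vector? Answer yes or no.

no

Split A = D + L + U, D = diag(-5.4, -7, 5.9, -7.8, -6.3, 6.1).
Jacobi: T = -D⁻¹(L+U), T[4,1] = -(0.4)/(-6.3) = +0.0635; T[4,4] = 0.
  T[0,:] = [+0.0000  +0.1111  -0.7222  -0.0556  -0.4074  +0.3519]
  T[1,:] = [-0.0714  +0.0000  +0.4143  -0.2000  +0.5286  +0.4286]
  T[2,:] = [+0.0508  -0.3559  +0.0000  +0.6441  +0.1017  -0.4746]
  T[3,:] = [-0.4615  +0.2308  +0.4487  +0.0000  +0.4615  -0.0385]
  T[4,:] = [-0.3810  +0.0635  -0.1111  -0.4603  +0.0000  -0.6190]
  T[5,:] = [+0.5738  -0.4426  -0.4590  -0.0656  -0.0820  +0.0000]
moduli |λ_i(T)| = 1.1601, 0.8445, 0.8445, 0.4104, 0.4104, 0.1212.
spectral radius ρ = 1.1601; 1.1601 > 1: divergent.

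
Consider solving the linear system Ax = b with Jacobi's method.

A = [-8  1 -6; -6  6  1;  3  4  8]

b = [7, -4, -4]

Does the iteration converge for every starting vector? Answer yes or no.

Write A = D+L+U with D = diag(-8, 6, 8).
Jacobi T = -D⁻¹(L+U): T[1,2] = -(1)/(6) = -0.1667; T[1,1] = 0.
  T[0,:] = [+0.0000  +0.1250  -0.7500]
  T[1,:] = [+1.0000  +0.0000  -0.1667]
  T[2,:] = [-0.3750  -0.5000  +0.0000]
|eigenvalues of T|: 0.9457, 0.6362, 0.6362.
ρ(T) = max|λ| = 0.9457; 0.9457 < 1, so it converges for any x₀.

yes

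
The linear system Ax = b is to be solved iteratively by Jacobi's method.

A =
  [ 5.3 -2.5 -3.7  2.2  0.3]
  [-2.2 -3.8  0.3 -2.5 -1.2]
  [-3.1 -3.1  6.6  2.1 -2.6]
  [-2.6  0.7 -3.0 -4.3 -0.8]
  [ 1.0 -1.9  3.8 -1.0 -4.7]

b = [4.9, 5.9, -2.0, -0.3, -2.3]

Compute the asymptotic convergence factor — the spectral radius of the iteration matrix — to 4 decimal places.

Write A = D+L+U with D = diag(5.3, -3.8, 6.6, -4.3, -4.7).
Jacobi T = -D⁻¹(L+U): T[4,2] = -(3.8)/(-4.7) = +0.8085; T[4,4] = 0.
  T[0,:] = [+0.0000 +0.4717 +0.6981 -0.4151 -0.0566]
  T[1,:] = [-0.5789 +0.0000 +0.0789 -0.6579 -0.3158]
  T[2,:] = [+0.4697 +0.4697 +0.0000 -0.3182 +0.3939]
  T[3,:] = [-0.6047 +0.1628 -0.6977 +0.0000 -0.1860]
  T[4,:] = [+0.2128 -0.4043 +0.8085 -0.2128 +0.0000]
|eigenvalues of T|: 1.2203, 0.8867, 0.5443, 0.5443, 0.0828.
spectral radius ρ = 1.2203; 1.2203 > 1, so it fails to converge.

1.2203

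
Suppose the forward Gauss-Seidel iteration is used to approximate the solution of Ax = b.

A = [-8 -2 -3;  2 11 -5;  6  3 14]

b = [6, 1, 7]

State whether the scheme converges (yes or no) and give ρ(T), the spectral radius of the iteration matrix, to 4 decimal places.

Diagonal D = diag(-8, 11, 14); L, U strict lower/upper.
T_GS = -(D+L)⁻¹U: row 0 first, T[0,2] = -(-3)/(-8) = -0.3750; later rows by forward substitution.
  T[0,:] = [+0.0000  -0.2500  -0.3750]
  T[1,:] = [+0.0000  +0.0455  +0.5227]
  T[2,:] = [+0.0000  +0.0974  +0.0487]
|roots of det(T-λI)|: 0.2727, 0.1786, 0.0000.
ρ(T) = max|λ| = 0.2727; 0.2727 < 1, so it converges for any x₀.

yes, ρ = 0.2727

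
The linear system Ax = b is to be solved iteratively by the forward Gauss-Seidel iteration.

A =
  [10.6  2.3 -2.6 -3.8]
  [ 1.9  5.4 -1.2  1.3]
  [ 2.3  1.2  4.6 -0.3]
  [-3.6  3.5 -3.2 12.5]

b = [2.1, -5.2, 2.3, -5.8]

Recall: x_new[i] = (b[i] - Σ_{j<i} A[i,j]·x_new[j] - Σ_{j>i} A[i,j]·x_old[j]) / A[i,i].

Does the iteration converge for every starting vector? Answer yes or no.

yes

Split A = D + L + U, D = diag(10.6, 5.4, 4.6, 12.5).
Gauss-Seidel: T = -(D+L)⁻¹U, row 0 first, T[0,2] = -(-2.6)/(10.6) = +0.2453; later rows by forward substitution.
  T[0,:] = [+0.0000  -0.2170  +0.2453  +0.3585]
  T[1,:] = [+0.0000  +0.0763  +0.1359  -0.3669]
  T[2,:] = [+0.0000  +0.0886  -0.1581  -0.0183]
  T[3,:] = [+0.0000  -0.0612  -0.0079  +0.2013]
|eigenvalues of T|: 0.3124, 0.2069, 0.0140, 0.0000.
ρ = 0.3124; 0.3124 < 1, so it converges for any x₀.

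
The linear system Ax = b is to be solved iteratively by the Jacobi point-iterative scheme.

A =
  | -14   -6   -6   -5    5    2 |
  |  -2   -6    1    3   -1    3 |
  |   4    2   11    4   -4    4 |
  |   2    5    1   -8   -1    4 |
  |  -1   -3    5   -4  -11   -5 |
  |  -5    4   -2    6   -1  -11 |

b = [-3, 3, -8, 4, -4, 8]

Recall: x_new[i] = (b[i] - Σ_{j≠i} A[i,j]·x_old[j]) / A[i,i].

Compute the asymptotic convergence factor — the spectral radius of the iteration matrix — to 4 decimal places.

A = D + L + U where D = diag(-14, -6, 11, -8, -11, -11).
Jacobi T = -D⁻¹(L+U): T[0,5] = -(2)/(-14) = +0.1429; T[0,0] = 0.
  T[0,:] = [+0.0000, -0.4286, -0.4286, -0.3571, +0.3571, +0.1429]
  T[1,:] = [-0.3333, +0.0000, +0.1667, +0.5000, -0.1667, +0.5000]
  T[2,:] = [-0.3636, -0.1818, +0.0000, -0.3636, +0.3636, -0.3636]
  T[3,:] = [+0.2500, +0.6250, +0.1250, +0.0000, -0.1250, +0.5000]
  T[4,:] = [-0.0909, -0.2727, +0.4545, -0.3636, +0.0000, -0.4545]
  T[5,:] = [-0.4545, +0.3636, -0.1818, +0.5455, -0.0909, +0.0000]
|roots of det(T-λI)|: 1.2202, 0.6330, 0.6330, 0.5485, 0.4761, 0.0942.
ρ(T) = max|λ| = 1.2202; 1.2202 > 1, so it fails to converge.

1.2202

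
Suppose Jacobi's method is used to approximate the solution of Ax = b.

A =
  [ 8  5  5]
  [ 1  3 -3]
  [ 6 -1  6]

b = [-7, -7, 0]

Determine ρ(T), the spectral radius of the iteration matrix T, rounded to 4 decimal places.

Diagonal D = diag(8, 3, 6); L, U strict lower/upper.
Jacobi: T = -D⁻¹(L+U), T[0,2] = -(5)/(8) = -0.6250; T[0,0] = 0.
  T[0,:] = [+0.0000  -0.6250  -0.6250]
  T[1,:] = [-0.3333  +0.0000  +1.0000]
  T[2,:] = [-1.0000  +0.1667  +0.0000]
moduli |λ_i(T)| = 1.2381, 0.7300, 0.7300.
ρ(T) = max|λ| = 1.2381; 1.2381 > 1 ⇒ diverges.

1.2381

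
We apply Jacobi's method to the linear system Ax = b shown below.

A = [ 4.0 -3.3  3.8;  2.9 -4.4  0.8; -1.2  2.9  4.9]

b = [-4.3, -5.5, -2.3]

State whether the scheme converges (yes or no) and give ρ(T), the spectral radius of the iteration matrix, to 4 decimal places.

yes, ρ = 0.8324

Write A = D+L+U with D = diag(4, -4.4, 4.9).
Jacobi T = -D⁻¹(L+U): T[0,1] = -(-3.3)/(4) = +0.8250; T[0,0] = 0.
  T[0,:] = [+0.0000 +0.8250 -0.9500]
  T[1,:] = [+0.6591 +0.0000 +0.1818]
  T[2,:] = [+0.2449 -0.5918 +0.0000]
|eigenvalues of T|: 0.8324, 0.6995, 0.6995.
spectral radius ρ = 0.8324; 0.8324 < 1 ⇒ converges.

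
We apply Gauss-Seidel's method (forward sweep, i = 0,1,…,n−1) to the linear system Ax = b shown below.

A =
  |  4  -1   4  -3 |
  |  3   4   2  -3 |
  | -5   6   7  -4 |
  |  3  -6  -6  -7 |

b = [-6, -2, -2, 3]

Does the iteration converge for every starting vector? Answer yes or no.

no

Write A = D+L+U with D = diag(4, 4, 7, -7).
GS T = -(D+L)⁻¹U: row 0 first, T[0,3] = -(-3)/(4) = +0.7500; later rows by forward substitution.
  T[0,:] = [+0.0000 +0.2500 -1.0000 +0.7500]
  T[1,:] = [+0.0000 -0.1875 +0.2500 +0.1875]
  T[2,:] = [+0.0000 +0.3393 -0.9286 +0.9464]
  T[3,:] = [+0.0000 -0.0230 +0.1531 -0.6505]
|λ(T)| sorted: 1.2439, 0.4703, 0.0523, 0.0000.
ρ(T) = max|λ| = 1.2439; 1.2439 > 1, so it fails to converge.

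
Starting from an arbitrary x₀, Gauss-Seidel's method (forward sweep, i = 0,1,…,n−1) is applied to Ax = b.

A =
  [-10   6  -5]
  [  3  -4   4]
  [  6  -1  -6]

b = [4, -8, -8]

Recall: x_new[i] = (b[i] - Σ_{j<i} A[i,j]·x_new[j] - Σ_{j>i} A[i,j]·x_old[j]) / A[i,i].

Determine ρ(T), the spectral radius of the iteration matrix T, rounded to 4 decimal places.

0.8555

Split A = D + L + U, D = diag(-10, -4, -6).
GS T = -(D+L)⁻¹U: row 0 first, T[0,1] = -(6)/(-10) = +0.6000; later rows by forward substitution.
  T[0,:] = [+0.0000 +0.6000 -0.5000]
  T[1,:] = [+0.0000 +0.4500 +0.6250]
  T[2,:] = [+0.0000 +0.5250 -0.6042]
|roots of det(T-λI)|: 0.8555, 0.7013, 0.0000.
ρ = 0.8555; 0.8555 < 1: convergent.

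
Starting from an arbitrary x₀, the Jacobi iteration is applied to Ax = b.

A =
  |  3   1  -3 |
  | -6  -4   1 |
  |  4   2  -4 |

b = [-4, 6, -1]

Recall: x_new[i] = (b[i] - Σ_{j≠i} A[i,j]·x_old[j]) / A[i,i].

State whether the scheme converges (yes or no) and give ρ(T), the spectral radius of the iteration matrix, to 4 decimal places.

Write A = D+L+U with D = diag(3, -4, -4).
T_J = -D⁻¹(L+U): T[1,0] = -(-6)/(-4) = -1.5000; T[1,1] = 0.
  T[0,:] = [+0.0000  -0.3333  +1.0000]
  T[1,:] = [-1.5000  +0.0000  +0.2500]
  T[2,:] = [+1.0000  +0.5000  +0.0000]
moduli |λ_i(T)| = 1.4793, 0.7506, 0.7506.
ρ = 1.4793; 1.4793 > 1, so it fails to converge.

no, ρ = 1.4793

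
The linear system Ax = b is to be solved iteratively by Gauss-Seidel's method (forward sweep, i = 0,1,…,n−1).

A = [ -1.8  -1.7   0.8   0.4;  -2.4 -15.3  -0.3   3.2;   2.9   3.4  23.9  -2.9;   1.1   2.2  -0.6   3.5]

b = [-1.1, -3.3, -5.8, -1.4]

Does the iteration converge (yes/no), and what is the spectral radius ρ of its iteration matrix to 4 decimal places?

yes, ρ = 0.2568

Split A = D + L + U, D = diag(-1.8, -15.3, 23.9, 3.5).
GS T = -(D+L)⁻¹U: row 0 first, T[0,2] = -(0.8)/(-1.8) = +0.4444; later rows by forward substitution.
  T[0,:] = [+0.0000, -0.9444, +0.4444, +0.2222]
  T[1,:] = [+0.0000, +0.1481, -0.0893, +0.1743]
  T[2,:] = [+0.0000, +0.0935, -0.0412, +0.0696]
  T[3,:] = [+0.0000, +0.2197, -0.0906, -0.1675]
|λ(T)| sorted: 0.2568, 0.1811, 0.0152, 0.0000.
ρ = 0.2568; 0.2568 < 1: convergent.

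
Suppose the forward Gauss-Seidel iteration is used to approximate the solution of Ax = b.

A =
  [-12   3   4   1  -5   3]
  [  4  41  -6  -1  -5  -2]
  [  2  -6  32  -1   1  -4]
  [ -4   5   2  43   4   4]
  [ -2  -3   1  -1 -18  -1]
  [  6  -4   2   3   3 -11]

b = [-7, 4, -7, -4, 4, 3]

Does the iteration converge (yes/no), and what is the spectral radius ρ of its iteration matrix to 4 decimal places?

yes, ρ = 0.2773

A = D + L + U where D = diag(-12, 41, 32, 43, -18, -11).
Gauss-Seidel: T = -(D+L)⁻¹U, row 0 first, T[0,5] = -(3)/(-12) = +0.2500; later rows by forward substitution.
  T[0,:] = [+0.0000, +0.2500, +0.3333, +0.0833, -0.4167, +0.2500]
  T[1,:] = [+0.0000, -0.0244, +0.1138, +0.0163, +0.1626, +0.0244]
  T[2,:] = [+0.0000, -0.0202, +0.0005, +0.0291, +0.0253, +0.1139]
  T[3,:] = [+0.0000, +0.0270, +0.0177, +0.0045, -0.1519, -0.0779]
  T[4,:] = [+0.0000, -0.0263, -0.0570, -0.0106, +0.0290, -0.0767]
  T[5,:] = [+0.0000, +0.1417, +0.1298, +0.0432, -0.3153, +0.1060]
moduli |λ_i(T)| = 0.2773, 0.1121, 0.1121, 0.0304, 0.0304, 0.0000.
ρ = 0.2773; 0.2773 < 1, so it converges for any x₀.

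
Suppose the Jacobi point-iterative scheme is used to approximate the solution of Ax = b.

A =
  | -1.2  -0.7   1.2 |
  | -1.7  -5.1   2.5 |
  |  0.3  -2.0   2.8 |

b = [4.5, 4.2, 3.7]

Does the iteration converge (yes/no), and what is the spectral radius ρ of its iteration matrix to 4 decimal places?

yes, ρ = 0.8292

Diagonal D = diag(-1.2, -5.1, 2.8); L, U strict lower/upper.
Jacobi: T = -D⁻¹(L+U), T[0,1] = -(-0.7)/(-1.2) = -0.5833; T[0,0] = 0.
  T[0,:] = [+0.0000 -0.5833 +1.0000]
  T[1,:] = [-0.3333 +0.0000 +0.4902]
  T[2,:] = [-0.1071 +0.7143 +0.0000]
|eigenvalues of T|: 0.8292, 0.5002, 0.5002.
ρ = 0.8292; 0.8292 < 1: convergent.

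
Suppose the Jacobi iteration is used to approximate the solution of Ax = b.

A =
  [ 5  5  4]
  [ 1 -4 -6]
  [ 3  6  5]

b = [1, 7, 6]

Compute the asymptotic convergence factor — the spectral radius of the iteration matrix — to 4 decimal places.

1.5657

Write A = D+L+U with D = diag(5, -4, 5).
Jacobi: T = -D⁻¹(L+U), T[0,2] = -(4)/(5) = -0.8000; T[0,0] = 0.
  T[0,:] = [+0.0000  -1.0000  -0.8000]
  T[1,:] = [+0.2500  +0.0000  -1.5000]
  T[2,:] = [-0.6000  -1.2000  +0.0000]
|λ(T)| sorted: 1.5657, 1.2203, 0.3454.
ρ = 1.5657; 1.5657 > 1: divergent.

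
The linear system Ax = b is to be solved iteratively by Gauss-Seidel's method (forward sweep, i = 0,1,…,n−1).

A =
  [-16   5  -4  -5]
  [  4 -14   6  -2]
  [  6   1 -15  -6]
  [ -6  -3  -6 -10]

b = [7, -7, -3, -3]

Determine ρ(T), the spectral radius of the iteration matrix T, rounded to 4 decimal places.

0.7420

A = D + L + U where D = diag(-16, -14, -15, -10).
Gauss-Seidel: T = -(D+L)⁻¹U, row 0 first, T[0,1] = -(5)/(-16) = +0.3125; later rows by forward substitution.
  T[0,:] = [+0.0000, +0.3125, -0.2500, -0.3125]
  T[1,:] = [+0.0000, +0.0893, +0.3571, -0.2321]
  T[2,:] = [+0.0000, +0.1310, -0.0762, -0.5405]
  T[3,:] = [+0.0000, -0.2929, +0.0886, +0.5814]
|λ(T)| sorted: 0.7420, 0.2081, 0.2081, 0.0000.
ρ = 0.7420; 0.7420 < 1: convergent.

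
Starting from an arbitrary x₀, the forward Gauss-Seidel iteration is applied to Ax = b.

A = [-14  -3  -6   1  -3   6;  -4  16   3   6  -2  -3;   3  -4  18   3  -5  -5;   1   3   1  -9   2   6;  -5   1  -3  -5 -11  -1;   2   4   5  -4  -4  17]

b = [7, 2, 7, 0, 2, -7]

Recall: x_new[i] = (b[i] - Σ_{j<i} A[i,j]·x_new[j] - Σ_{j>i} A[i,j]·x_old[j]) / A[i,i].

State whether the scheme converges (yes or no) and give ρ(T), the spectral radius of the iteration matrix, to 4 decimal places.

yes, ρ = 0.8797

A = D + L + U where D = diag(-14, 16, 18, -9, -11, 17).
GS T = -(D+L)⁻¹U: row 0 first, T[0,5] = -(6)/(-14) = +0.4286; later rows by forward substitution.
  T[0,:] = [+0.0000  -0.2143  -0.4286  +0.0714  -0.2143  +0.4286]
  T[1,:] = [+0.0000  -0.0536  -0.2946  -0.3571  +0.0714  +0.2946]
  T[2,:] = [+0.0000  +0.0238  +0.0060  -0.2579  +0.3294  +0.2718]
  T[3,:] = [+0.0000  -0.0390  -0.1452  -0.1398  +0.2588  +0.8427]
  T[4,:] = [+0.0000  +0.1038  +0.2324  +0.0689  -0.1036  -0.7161]
  T[5,:] = [+0.0000  +0.0460  +0.1385  +0.1348  -0.0519  -0.1699]
|λ(T)| sorted: 0.8797, 0.2848, 0.2848, 0.0294, 0.0076, 0.0000.
spectral radius ρ = 0.8797; 0.8797 < 1, so it converges for any x₀.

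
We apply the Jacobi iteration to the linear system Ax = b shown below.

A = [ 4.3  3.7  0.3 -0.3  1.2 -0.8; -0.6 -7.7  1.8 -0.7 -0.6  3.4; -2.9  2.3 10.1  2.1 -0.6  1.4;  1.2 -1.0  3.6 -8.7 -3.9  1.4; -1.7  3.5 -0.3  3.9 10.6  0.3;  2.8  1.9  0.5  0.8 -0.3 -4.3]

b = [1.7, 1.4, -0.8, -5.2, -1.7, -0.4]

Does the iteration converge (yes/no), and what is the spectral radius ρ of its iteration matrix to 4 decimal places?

yes, ρ = 0.8935

A = D + L + U where D = diag(4.3, -7.7, 10.1, -8.7, 10.6, -4.3).
Jacobi T = -D⁻¹(L+U): T[3,2] = -(3.6)/(-8.7) = +0.4138; T[3,3] = 0.
  T[0,:] = [+0.0000 -0.8605 -0.0698 +0.0698 -0.2791 +0.1860]
  T[1,:] = [-0.0779 +0.0000 +0.2338 -0.0909 -0.0779 +0.4416]
  T[2,:] = [+0.2871 -0.2277 +0.0000 -0.2079 +0.0594 -0.1386]
  T[3,:] = [+0.1379 -0.1149 +0.4138 +0.0000 -0.4483 +0.1609]
  T[4,:] = [+0.1604 -0.3302 +0.0283 -0.3679 +0.0000 -0.0283]
  T[5,:] = [+0.6512 +0.4419 +0.1163 +0.1860 -0.0698 +0.0000]
moduli |λ_i(T)| = 0.8935, 0.5011, 0.5011, 0.3616, 0.2275, 0.2250.
spectral radius ρ = 0.8935; 0.8935 < 1 ⇒ converges.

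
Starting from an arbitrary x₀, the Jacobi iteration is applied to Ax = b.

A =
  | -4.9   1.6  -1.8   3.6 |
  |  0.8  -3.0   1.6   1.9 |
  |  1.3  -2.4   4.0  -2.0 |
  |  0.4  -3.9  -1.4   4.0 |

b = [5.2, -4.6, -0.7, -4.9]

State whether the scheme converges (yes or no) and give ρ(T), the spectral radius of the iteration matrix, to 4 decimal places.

no, ρ = 1.1898

Split A = D + L + U, D = diag(-4.9, -3, 4, 4).
T_J = -D⁻¹(L+U): T[0,3] = -(3.6)/(-4.9) = +0.7347; T[0,0] = 0.
  T[0,:] = [+0.0000 +0.3265 -0.3673 +0.7347]
  T[1,:] = [+0.2667 +0.0000 +0.5333 +0.6333]
  T[2,:] = [-0.3250 +0.6000 +0.0000 +0.5000]
  T[3,:] = [-0.1000 +0.9750 +0.3500 +0.0000]
|eigenvalues of T|: 1.1898, 0.7807, 0.7807, 0.2958.
ρ(T) = max|λ| = 1.1898; 1.1898 > 1: divergent.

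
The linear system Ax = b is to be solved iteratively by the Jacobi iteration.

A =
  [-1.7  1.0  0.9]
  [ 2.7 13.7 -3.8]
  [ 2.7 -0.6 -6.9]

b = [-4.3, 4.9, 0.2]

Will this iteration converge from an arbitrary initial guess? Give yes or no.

Write A = D+L+U with D = diag(-1.7, 13.7, -6.9).
Jacobi T = -D⁻¹(L+U): T[0,2] = -(0.9)/(-1.7) = +0.5294; T[0,0] = 0.
  T[0,:] = [+0.0000 +0.5882 +0.5294]
  T[1,:] = [-0.1971 +0.0000 +0.2774]
  T[2,:] = [+0.3913 -0.0870 +0.0000]
|eigenvalues of T|: 0.4711, 0.3934, 0.3934.
spectral radius ρ = 0.4711; 0.4711 < 1: convergent.

yes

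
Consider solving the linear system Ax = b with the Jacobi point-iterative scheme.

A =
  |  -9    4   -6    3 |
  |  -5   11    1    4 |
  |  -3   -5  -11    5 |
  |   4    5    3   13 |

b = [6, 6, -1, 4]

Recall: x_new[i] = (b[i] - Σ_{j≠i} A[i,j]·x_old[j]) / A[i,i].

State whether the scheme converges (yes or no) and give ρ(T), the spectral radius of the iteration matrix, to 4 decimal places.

Let D = diag(-9, 11, -11, 13); L, U the strict triangles.
T_J = -D⁻¹(L+U): T[2,3] = -(5)/(-11) = +0.4545; T[2,2] = 0.
  T[0,:] = [+0.0000  +0.4444  -0.6667  +0.3333]
  T[1,:] = [+0.4545  +0.0000  -0.0909  -0.3636]
  T[2,:] = [-0.2727  -0.4545  +0.0000  +0.4545]
  T[3,:] = [-0.3077  -0.3846  -0.2308  +0.0000]
|eigenvalues of T|: 0.8671, 0.5150, 0.4614, 0.4614.
ρ(T) = max|λ| = 0.8671; 0.8671 < 1: convergent.

yes, ρ = 0.8671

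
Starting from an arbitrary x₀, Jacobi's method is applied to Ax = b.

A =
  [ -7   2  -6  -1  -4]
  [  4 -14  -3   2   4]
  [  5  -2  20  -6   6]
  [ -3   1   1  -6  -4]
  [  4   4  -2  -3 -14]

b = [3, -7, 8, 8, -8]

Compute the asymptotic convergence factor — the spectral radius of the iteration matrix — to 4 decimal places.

Write A = D+L+U with D = diag(-7, -14, 20, -6, -14).
Jacobi: T = -D⁻¹(L+U), T[3,4] = -(-4)/(-6) = -0.6667; T[3,3] = 0.
  T[0,:] = [+0.0000 +0.2857 -0.8571 -0.1429 -0.5714]
  T[1,:] = [+0.2857 +0.0000 -0.2143 +0.1429 +0.2857]
  T[2,:] = [-0.2500 +0.1000 +0.0000 +0.3000 -0.3000]
  T[3,:] = [-0.5000 +0.1667 +0.1667 +0.0000 -0.6667]
  T[4,:] = [+0.2857 +0.2857 -0.1429 -0.2143 +0.0000]
|roots of det(T-λI)|: 0.8362, 0.6727, 0.2510, 0.2510, 0.0164.
ρ(T) = max|λ| = 0.8362; 0.8362 < 1 ⇒ converges.

0.8362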